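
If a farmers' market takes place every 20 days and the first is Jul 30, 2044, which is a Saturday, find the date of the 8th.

The 8th occurrence is 7 intervals after the first: 7 × 20 = 140 days after Jul 30, 2044.
Jul has 31 days — 1 day to the end of Jul leaves 139.
Aug has 31 days (108 left).
Sep has 30 days (78 left).
Oct has 31 days (47 left).
Nov has 30 days (17 left).
17 days into Dec → Dec 17, 2044.

Dec 17, 2044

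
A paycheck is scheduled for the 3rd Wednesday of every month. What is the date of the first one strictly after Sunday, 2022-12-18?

2022-12-21

December 2022 starts on a Thursday; its first Wednesday is the 7th, so the 3rd Wednesday is the 21st — 2022-12-21.
2022-12-21 is after 2022-12-18, so that is the next one.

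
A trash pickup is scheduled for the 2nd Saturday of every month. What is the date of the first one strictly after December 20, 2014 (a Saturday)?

December 2014 starts on a Monday; its first Saturday is the 6th, so the 2nd Saturday is the 13th — December 13, 2014.
That is not after December 20, 2014, so look at January 2015.
January 2015 starts on a Thursday; its first Saturday is the 3rd, so the 2nd Saturday is the 10th — January 10, 2015.

January 10, 2015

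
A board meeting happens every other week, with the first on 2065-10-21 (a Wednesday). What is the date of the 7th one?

2066-01-13

The 7th occurrence is 6 intervals after the first: 6 × 14 = 84 days after 2065-10-21.
October has 31 days — 10 days to the end of October leaves 74.
November has 30 days (44 left).
December has 31 days (13 left).
13 days into January → 2066-01-13.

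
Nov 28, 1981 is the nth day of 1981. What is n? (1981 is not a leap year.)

332

Days in months before Nov: 31 + 28 + 31 + 30 + 31 + 30 + 31 + 31 + 30 + 31 = 304.
Plus 28 days into Nov → day 332.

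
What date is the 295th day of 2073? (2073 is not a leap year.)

Oct 22, 2073

Jan has 31 days (295 − 31 = 264 remain).
Feb has 28 days (264 − 28 = 236 remain).
Mar has 31 days (236 − 31 = 205 remain).
Apr has 30 days (205 − 30 = 175 remain).
May has 31 days (175 − 31 = 144 remain).
Jun has 30 days (144 − 30 = 114 remain).
Jul has 31 days (114 − 31 = 83 remain).
Aug has 31 days (83 − 31 = 52 remain).
Sep has 30 days (52 − 30 = 22 remain).
22 into Oct → Oct 22.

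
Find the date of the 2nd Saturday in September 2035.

The first Saturday of September 2035 is September 1.
The 2nd Saturday is 1 weeks later: 1 + 7 = 8.

September 8, 2035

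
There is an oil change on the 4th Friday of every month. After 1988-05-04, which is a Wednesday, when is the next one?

1988-05-27

May 1988 starts on a Sunday; its first Friday is the 6th, so the 4th Friday is the 27th — 1988-05-27.
1988-05-27 is after 1988-05-04, so that is the next one.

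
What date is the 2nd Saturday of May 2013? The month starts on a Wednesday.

May 2013 begins on a Wednesday, so the first Saturday is May 4 (3 days later).
The 2nd Saturday is 1 weeks later: 4 + 7 = 11.

May 11, 2013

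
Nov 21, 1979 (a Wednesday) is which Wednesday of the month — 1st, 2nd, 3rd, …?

Day 21 falls in week ⌈21/7⌉ of the month.
Days 1–7 hold the 1st Wednesday, 8–14 the 2nd, 15–21 the 3rd, 22–28 the 4th, 29–31 the 5th.
21 is in the range for the 3rd.

3rd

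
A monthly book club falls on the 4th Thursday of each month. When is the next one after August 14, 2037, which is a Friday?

August 2037 starts on a Saturday; its first Thursday is the 6th, so the 4th Thursday is the 27th — August 27, 2037.
August 27, 2037 is after August 14, 2037, so that is the next one.

August 27, 2037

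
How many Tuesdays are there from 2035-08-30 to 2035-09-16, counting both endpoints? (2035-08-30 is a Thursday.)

2035-08-30 is a Thursday; the first Tuesday on or after it is 2035-09-04 (5 days later).
From 2035-09-04 to 2035-09-16 is 16 − 4 = 12 days.
12 ÷ 7 = 1 full weeks with remainder 5, so 1 more Tuesdays after the first → 2.

2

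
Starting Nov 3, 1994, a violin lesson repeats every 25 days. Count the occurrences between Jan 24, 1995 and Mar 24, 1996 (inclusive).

Occurrences land 25·i days after Nov 3, 1994 for i = 0, 1, 2, …
Jan 24, 1995 is 82 days after the start; 82 ÷ 25 = 3 remainder 7; since the remainder is 7, round up to i = 4. First occurrence in the window: #5 on Feb 11, 1995 (4×25 = 100 days in).
Mar 24, 1996 is 507 days after the start; 507 ÷ 25 = 20 remainder 7. Last occurrence in the window: #21 on Mar 17, 1996.
Occurrences #5 through #21: 17 in total.

17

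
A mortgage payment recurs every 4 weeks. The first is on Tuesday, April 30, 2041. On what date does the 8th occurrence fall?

The 8th occurrence is 7 intervals after the first: 7 × 28 = 196 days after April 30, 2041.
April has 30 days — 0 days to the end of April leaves 196.
May has 31 days (165 left).
June has 30 days (135 left).
July has 31 days (104 left).
August has 31 days (73 left).
September has 30 days (43 left).
October has 31 days (12 left).
12 days into November → November 12, 2041.

November 12, 2041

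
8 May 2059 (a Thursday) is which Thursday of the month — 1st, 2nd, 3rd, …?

Day 8 falls in week ⌈8/7⌉ of the month.
Days 1–7 hold the 1st Thursday, 8–14 the 2nd, 15–21 the 3rd, 22–28 the 4th, 29–31 the 5th.
8 is in the range for the 2nd.

2nd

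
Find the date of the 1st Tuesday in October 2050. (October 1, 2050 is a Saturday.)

October 2050 begins on a Saturday, so the first Tuesday is October 4 (3 days later).

2050-10-04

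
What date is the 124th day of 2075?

Jan has 31 days (124 − 31 = 93 remain).
Feb has 28 days (93 − 28 = 65 remain).
Mar has 31 days (65 − 31 = 34 remain).
Apr has 30 days (34 − 30 = 4 remain).
4 into May → May 4.

May 4, 2075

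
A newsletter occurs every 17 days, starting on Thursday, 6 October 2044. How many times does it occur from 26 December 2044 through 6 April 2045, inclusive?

6

Occurrences land 17·i days after 6 October 2044 for i = 0, 1, 2, …
26 December 2044 is 81 days after the start; 81 ÷ 17 = 4 remainder 13; since the remainder is 13, round up to i = 5. First occurrence in the window: #6 on 30 December 2044 (5×17 = 85 days in).
6 April 2045 is 182 days after the start; 182 ÷ 17 = 10 remainder 12. Last occurrence in the window: #11 on 25 March 2045.
Occurrences #6 through #11: 6 in total.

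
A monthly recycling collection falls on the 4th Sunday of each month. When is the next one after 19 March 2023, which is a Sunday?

March 2023 starts on a Wednesday; its first Sunday is the 5th, so the 4th Sunday is the 26th — 26 March 2023.
26 March 2023 is after 19 March 2023, so that is the next one.

26 March 2023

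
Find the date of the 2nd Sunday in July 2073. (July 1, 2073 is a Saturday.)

9 July 2073

July 2073 begins on a Saturday, so the first Sunday is July 2 (1 day later).
The 2nd Sunday is 1 weeks later: 2 + 7 = 9.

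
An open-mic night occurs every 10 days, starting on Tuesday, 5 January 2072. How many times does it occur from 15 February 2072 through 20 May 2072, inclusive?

9

Occurrences land 10·i days after 5 January 2072 for i = 0, 1, 2, …
15 February 2072 is 41 days after the start; 41 ÷ 10 = 4 remainder 1; since the remainder is 1, round up to i = 5. First occurrence in the window: #6 on 24 February 2072 (5×10 = 50 days in).
20 May 2072 is 136 days after the start; 136 ÷ 10 = 13 remainder 6. Last occurrence in the window: #14 on 14 May 2072.
Occurrences #6 through #14: 9 in total.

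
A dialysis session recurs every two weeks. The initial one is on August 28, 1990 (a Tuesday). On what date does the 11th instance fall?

The 11th occurrence is 10 intervals after the first: 10 × 14 = 140 days after August 28, 1990.
August has 31 days — 3 days to the end of August leaves 137.
September has 30 days (107 left).
October has 31 days (76 left).
November has 30 days (46 left).
December has 31 days (15 left).
15 days into January → January 15, 1991.

January 15, 1991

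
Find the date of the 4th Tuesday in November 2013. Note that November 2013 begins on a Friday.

November 26, 2013

November 2013 begins on a Friday, so the first Tuesday is November 5 (4 days later).
The 4th Tuesday is 3 weeks later: 5 + 21 = 26.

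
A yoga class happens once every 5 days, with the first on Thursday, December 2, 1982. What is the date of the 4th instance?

The 4th occurrence is 3 intervals after the first: 3 × 5 = 15 days after December 2, 1982.
15 days later is December 17, 1982.

December 17, 1982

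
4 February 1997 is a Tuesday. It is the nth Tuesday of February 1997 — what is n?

1st

Day 4 falls in week ⌈4/7⌉ of the month.
Days 1–7 hold the 1st Tuesday, 8–14 the 2nd, 15–21 the 3rd, 22–28 the 4th, 29–31 the 5th.
4 is in the range for the 1st.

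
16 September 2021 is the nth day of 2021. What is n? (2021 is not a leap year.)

Days in months before September: 31 + 28 + 31 + 30 + 31 + 30 + 31 + 31 = 243.
Plus 16 days into September → day 259.

259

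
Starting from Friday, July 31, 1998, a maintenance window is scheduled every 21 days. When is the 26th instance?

January 7, 2000

The 26th occurrence is 25 intervals after the first: 25 × 21 = 525 days after July 31, 1998.
July has 31 days — 0 days to the end of July leaves 525.
From end of July to end of 1998 is 153 days (372 left).
1999 has 365 days (7 left).
7 days into January → January 7, 2000.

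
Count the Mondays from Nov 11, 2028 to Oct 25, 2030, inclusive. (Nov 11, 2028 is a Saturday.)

102

Nov 11, 2028 is a Saturday; the first Monday on or after it is Nov 13, 2028 (2 days later).
From Nov 13, 2028 to Oct 25, 2030: 48 + 365 + 298 = 711 days (rest of 2028, 2029, to Oct 25, 2030 in 2030).
711 ÷ 7 = 101 full weeks with remainder 4, so 101 more Mondays after the first → 102.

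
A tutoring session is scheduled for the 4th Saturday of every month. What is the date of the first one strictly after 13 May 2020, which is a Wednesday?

23 May 2020

May 2020 starts on a Friday; its first Saturday is the 2nd, so the 4th Saturday is the 23rd — 23 May 2020.
23 May 2020 is after 13 May 2020, so that is the next one.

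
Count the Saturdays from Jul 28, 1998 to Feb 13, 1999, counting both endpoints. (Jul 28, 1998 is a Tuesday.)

29

Jul 28, 1998 is a Tuesday; the first Saturday on or after it is Aug 1, 1998 (4 days later).
From Aug 1, 1998 to Feb 13, 1999: 30 + 30 + 31 + 30 + 31 + 31 + 13 = 196 days (rest of Aug, Sep, Oct, Nov, Dec, Jan, Feb).
196 ÷ 7 = 28 full weeks with remainder 0, so 28 more Saturdays after the first → 29.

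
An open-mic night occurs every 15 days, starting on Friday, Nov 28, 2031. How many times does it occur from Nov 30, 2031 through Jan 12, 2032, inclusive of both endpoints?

3

Occurrences land 15·i days after Nov 28, 2031 for i = 0, 1, 2, …
Nov 30, 2031 is 2 days after the start; 2 ÷ 15 = 0 remainder 2; since the remainder is 2, round up to i = 1. First occurrence in the window: #2 on Dec 13, 2031 (1×15 = 15 days in).
Jan 12, 2032 is 45 days after the start; 45 ÷ 15 = 3 remainder 0. Last occurrence in the window: #4 on Jan 12, 2032.
Occurrences #2 through #4: 3 in total.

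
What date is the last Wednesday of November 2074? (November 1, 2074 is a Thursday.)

November 28, 2074

November 2074 begins on a Thursday, so the first Wednesday is November 7 (6 days later).
November 2074 has 30 days. Adding weeks: 7, 14, 21, 28 — the last one ≤ 30 is the 28th.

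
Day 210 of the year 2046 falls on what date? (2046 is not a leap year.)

2046-07-29

January has 31 days (210 − 31 = 179 remain).
February has 28 days (179 − 28 = 151 remain).
March has 31 days (151 − 31 = 120 remain).
April has 30 days (120 − 30 = 90 remain).
May has 31 days (90 − 31 = 59 remain).
June has 30 days (59 − 30 = 29 remain).
29 into July → July 29.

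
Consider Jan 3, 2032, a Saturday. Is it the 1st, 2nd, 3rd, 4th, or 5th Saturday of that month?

1st

Day 3 falls in week ⌈3/7⌉ of the month.
Days 1–7 hold the 1st Saturday, 8–14 the 2nd, 15–21 the 3rd, 22–28 the 4th, 29–31 the 5th.
3 is in the range for the 1st.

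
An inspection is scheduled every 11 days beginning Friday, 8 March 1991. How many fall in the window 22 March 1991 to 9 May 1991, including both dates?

4

Occurrences land 11·i days after 8 March 1991 for i = 0, 1, 2, …
22 March 1991 is 14 days after the start; 14 ÷ 11 = 1 remainder 3; since the remainder is 3, round up to i = 2. First occurrence in the window: #3 on 30 March 1991 (2×11 = 22 days in).
9 May 1991 is 62 days after the start; 62 ÷ 11 = 5 remainder 7. Last occurrence in the window: #6 on 2 May 1991.
Occurrences #3 through #6: 4 in total.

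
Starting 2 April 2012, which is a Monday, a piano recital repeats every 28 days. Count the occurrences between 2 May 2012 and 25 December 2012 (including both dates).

Occurrences land 28·i days after 2 April 2012 for i = 0, 1, 2, …
2 May 2012 is 30 days after the start; 30 ÷ 28 = 1 remainder 2; since the remainder is 2, round up to i = 2. First occurrence in the window: #3 on 28 May 2012 (2×28 = 56 days in).
25 December 2012 is 267 days after the start; 267 ÷ 28 = 9 remainder 15. Last occurrence in the window: #10 on 10 December 2012.
Occurrences #3 through #10: 8 in total.

8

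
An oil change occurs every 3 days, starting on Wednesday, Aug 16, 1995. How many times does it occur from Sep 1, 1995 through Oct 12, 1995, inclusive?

14

Occurrences land 3·i days after Aug 16, 1995 for i = 0, 1, 2, …
Sep 1, 1995 is 16 days after the start; 16 ÷ 3 = 5 remainder 1; since the remainder is 1, round up to i = 6. First occurrence in the window: #7 on Sep 3, 1995 (6×3 = 18 days in).
Oct 12, 1995 is 57 days after the start; 57 ÷ 3 = 19 remainder 0. Last occurrence in the window: #20 on Oct 12, 1995.
Occurrences #7 through #20: 14 in total.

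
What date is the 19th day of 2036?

19 into January → January 19.

2036-01-19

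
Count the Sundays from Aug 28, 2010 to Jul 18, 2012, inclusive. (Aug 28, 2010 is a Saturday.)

99

Aug 28, 2010 is a Saturday; the first Sunday on or after it is Aug 29, 2010 (1 day later).
From Aug 29, 2010 to Jul 18, 2012: 124 + 365 + 200 = 689 days (rest of 2010, 2011, to Jul 18, 2012 in 2012).
689 ÷ 7 = 98 full weeks with remainder 3, so 98 more Sundays after the first → 99.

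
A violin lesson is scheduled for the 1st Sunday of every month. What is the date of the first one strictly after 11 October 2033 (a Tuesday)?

October 2033 starts on a Saturday, so its 1st Sunday is 2 October 2033 (1 day in).
That is not after 11 October 2033, so look at November 2033.
November 2033 starts on a Tuesday, so its 1st Sunday is 6 November 2033 (5 days in).

6 November 2033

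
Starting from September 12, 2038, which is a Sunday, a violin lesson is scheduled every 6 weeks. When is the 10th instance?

The 10th occurrence is 9 intervals after the first: 9 × 42 = 378 days after September 12, 2038.
September has 30 days — 18 days to the end of September leaves 360.
October has 31 days (329 left).
November has 30 days (299 left).
December has 31 days (268 left).
January has 31 days (237 left).
February has 28 days (209 left).
March has 31 days (178 left).
April has 30 days (148 left).
May has 31 days (117 left).
June has 30 days (87 left).
July has 31 days (56 left).
August has 31 days (25 left).
25 days into September → September 25, 2039.

September 25, 2039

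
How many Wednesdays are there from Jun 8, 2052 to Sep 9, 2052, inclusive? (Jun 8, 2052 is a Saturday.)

Jun 8, 2052 is a Saturday; the first Wednesday on or after it is Jun 12, 2052 (4 days later).
From Jun 12, 2052 to Sep 9, 2052: 18 + 31 + 31 + 9 = 89 days (rest of Jun, Jul, Aug, Sep).
89 ÷ 7 = 12 full weeks with remainder 5, so 12 more Wednesdays after the first → 13.

13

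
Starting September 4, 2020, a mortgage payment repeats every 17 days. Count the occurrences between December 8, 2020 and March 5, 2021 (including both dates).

Occurrences land 17·i days after September 4, 2020 for i = 0, 1, 2, …
December 8, 2020 is 95 days after the start; 95 ÷ 17 = 5 remainder 10; since the remainder is 10, round up to i = 6. First occurrence in the window: #7 on December 15, 2020 (6×17 = 102 days in).
March 5, 2021 is 182 days after the start; 182 ÷ 17 = 10 remainder 12. Last occurrence in the window: #11 on February 21, 2021.
Occurrences #7 through #11: 5 in total.

5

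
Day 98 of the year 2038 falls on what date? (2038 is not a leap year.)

Jan has 31 days (98 − 31 = 67 remain).
Feb has 28 days (67 − 28 = 39 remain).
Mar has 31 days (39 − 31 = 8 remain).
8 into Apr → Apr 8.

Apr 8, 2038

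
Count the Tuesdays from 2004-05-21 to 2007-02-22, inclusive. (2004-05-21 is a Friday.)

144

2004-05-21 is a Friday; the first Tuesday on or after it is 2004-05-25 (4 days later).
From 2004-05-25 to 2007-02-22: 220 + 365 + 365 + 53 = 1003 days (rest of 2004, 2005, 2006, to 2007-02-22 in 2007).
1003 ÷ 7 = 143 full weeks with remainder 2, so 143 more Tuesdays after the first → 144.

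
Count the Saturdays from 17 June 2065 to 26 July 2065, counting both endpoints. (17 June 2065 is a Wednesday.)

17 June 2065 is a Wednesday; the first Saturday on or after it is 20 June 2065 (3 days later).
From 20 June 2065 to 26 July 2065: 10 + 26 = 36 days (rest of June, July).
36 ÷ 7 = 5 full weeks with remainder 1, so 5 more Saturdays after the first → 6.

6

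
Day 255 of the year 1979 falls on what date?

September 12, 1979

January has 31 days (255 − 31 = 224 remain).
February has 28 days (224 − 28 = 196 remain).
March has 31 days (196 − 31 = 165 remain).
April has 30 days (165 − 30 = 135 remain).
May has 31 days (135 − 31 = 104 remain).
June has 30 days (104 − 30 = 74 remain).
July has 31 days (74 − 31 = 43 remain).
August has 31 days (43 − 31 = 12 remain).
12 into September → September 12.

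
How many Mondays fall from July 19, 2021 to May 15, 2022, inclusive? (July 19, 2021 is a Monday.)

43

July 19, 2021 is a Monday; the first Monday on or after it is July 19, 2021.
From July 19, 2021 to May 15, 2022: 12 + 31 + 30 + 31 + 30 + 31 + 31 + 28 + 31 + 30 + 15 = 300 days (rest of July, August, September, October, November, December, January, February, March, April, May).
300 ÷ 7 = 42 full weeks with remainder 6, so 42 more Mondays after the first → 43.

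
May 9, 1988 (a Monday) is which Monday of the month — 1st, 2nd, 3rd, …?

2nd

Day 9 falls in week ⌈9/7⌉ of the month.
Days 1–7 hold the 1st Monday, 8–14 the 2nd, 15–21 the 3rd, 22–28 the 4th, 29–31 the 5th.
9 is in the range for the 2nd.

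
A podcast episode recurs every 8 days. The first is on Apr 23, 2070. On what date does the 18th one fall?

The 18th occurrence is 17 intervals after the first: 17 × 8 = 136 days after Apr 23, 2070.
Apr has 30 days — 7 days to the end of Apr leaves 129.
May has 31 days (98 left).
Jun has 30 days (68 left).
Jul has 31 days (37 left).
Aug has 31 days (6 left).
6 days into Sep → Sep 6, 2070.

Sep 6, 2070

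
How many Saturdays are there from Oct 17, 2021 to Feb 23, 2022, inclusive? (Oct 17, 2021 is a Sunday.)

Oct 17, 2021 is a Sunday; the first Saturday on or after it is Oct 23, 2021 (6 days later).
From Oct 23, 2021 to Feb 23, 2022: 8 + 30 + 31 + 31 + 23 = 123 days (rest of Oct, Nov, Dec, Jan, Feb).
123 ÷ 7 = 17 full weeks with remainder 4, so 17 more Saturdays after the first → 18.

18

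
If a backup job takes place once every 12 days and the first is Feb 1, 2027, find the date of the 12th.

The 12th occurrence is 11 intervals after the first: 11 × 12 = 132 days after Feb 1, 2027.
Feb has 28 days — 27 days to the end of Feb leaves 105.
Mar has 31 days (74 left).
Apr has 30 days (44 left).
May has 31 days (13 left).
13 days into Jun → Jun 13, 2027.

Jun 13, 2027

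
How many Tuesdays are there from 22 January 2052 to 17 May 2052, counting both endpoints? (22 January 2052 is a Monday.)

22 January 2052 is a Monday; the first Tuesday on or after it is 23 January 2052 (1 day later).
From 23 January 2052 to 17 May 2052: 8 + 29 + 31 + 30 + 17 = 115 days (rest of January, February, March, April, May).
115 ÷ 7 = 16 full weeks with remainder 3, so 16 more Tuesdays after the first → 17.

17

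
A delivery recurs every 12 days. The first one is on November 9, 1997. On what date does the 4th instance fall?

December 15, 1997

The 4th occurrence is 3 intervals after the first: 3 × 12 = 36 days after November 9, 1997.
November has 30 days — 21 days to the end of November leaves 15.
15 days into December → December 15, 1997.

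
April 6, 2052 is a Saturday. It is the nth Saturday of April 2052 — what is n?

1st

Day 6 falls in week ⌈6/7⌉ of the month.
Days 1–7 hold the 1st Saturday, 8–14 the 2nd, 15–21 the 3rd, 22–28 the 4th, 29–31 the 5th.
6 is in the range for the 1st.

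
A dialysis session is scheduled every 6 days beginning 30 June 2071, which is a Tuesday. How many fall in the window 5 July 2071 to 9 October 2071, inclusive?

Occurrences land 6·i days after 30 June 2071 for i = 0, 1, 2, …
5 July 2071 is 5 days after the start; 5 ÷ 6 = 0 remainder 5; since the remainder is 5, round up to i = 1. First occurrence in the window: #2 on 6 July 2071 (1×6 = 6 days in).
9 October 2071 is 101 days after the start; 101 ÷ 6 = 16 remainder 5. Last occurrence in the window: #17 on 4 October 2071.
Occurrences #2 through #17: 16 in total.

16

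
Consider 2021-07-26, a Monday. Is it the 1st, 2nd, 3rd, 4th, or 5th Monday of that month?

4th

Day 26 falls in week ⌈26/7⌉ of the month.
Days 1–7 hold the 1st Monday, 8–14 the 2nd, 15–21 the 3rd, 22–28 the 4th, 29–31 the 5th.
26 is in the range for the 4th.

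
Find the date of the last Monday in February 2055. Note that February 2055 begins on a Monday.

February 2055 begins on a Monday, so the first Monday is February 1.
February 2055 has 28 days. Adding weeks: 1, 8, 15, 22 — the last one ≤ 28 is the 22nd.

February 22, 2055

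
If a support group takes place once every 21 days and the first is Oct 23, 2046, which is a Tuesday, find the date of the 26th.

The 26th occurrence is 25 intervals after the first: 25 × 21 = 525 days after Oct 23, 2046.
Oct has 31 days — 8 days to the end of Oct leaves 517.
From end of Oct to end of 2046 is 61 days (456 left).
2047 has 365 days (91 left).
Jan has 31 days (60 left).
Feb has 29 days (31 left).
31 days into Mar → Mar 31, 2048.

Mar 31, 2048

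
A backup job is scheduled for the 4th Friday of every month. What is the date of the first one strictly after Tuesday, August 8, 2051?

August 2051 starts on a Tuesday; its first Friday is the 4th, so the 4th Friday is the 25th — August 25, 2051.
August 25, 2051 is after August 8, 2051, so that is the next one.

August 25, 2051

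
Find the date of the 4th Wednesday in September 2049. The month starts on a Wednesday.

September 2049 begins on a Wednesday, so the first Wednesday is September 1.
The 4th Wednesday is 3 weeks later: 1 + 21 = 22.

2049-09-22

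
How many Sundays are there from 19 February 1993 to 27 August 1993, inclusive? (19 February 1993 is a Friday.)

27

19 February 1993 is a Friday; the first Sunday on or after it is 21 February 1993 (2 days later).
From 21 February 1993 to 27 August 1993: 7 + 31 + 30 + 31 + 30 + 31 + 27 = 187 days (rest of February, March, April, May, June, July, August).
187 ÷ 7 = 26 full weeks with remainder 5, so 26 more Sundays after the first → 27.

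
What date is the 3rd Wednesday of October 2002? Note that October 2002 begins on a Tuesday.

2002-10-16

October 2002 begins on a Tuesday, so the first Wednesday is October 2 (1 day later).
The 3rd Wednesday is 2 weeks later: 2 + 14 = 16.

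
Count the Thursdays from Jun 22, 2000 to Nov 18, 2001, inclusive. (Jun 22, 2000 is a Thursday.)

Jun 22, 2000 is a Thursday; the first Thursday on or after it is Jun 22, 2000.
From Jun 22, 2000 to Nov 18, 2001: 192 + 322 = 514 days (rest of 2000, to Nov 18, 2001 in 2001).
514 ÷ 7 = 73 full weeks with remainder 3, so 73 more Thursdays after the first → 74.

74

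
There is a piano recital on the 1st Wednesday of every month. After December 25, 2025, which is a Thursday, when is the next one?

December 2025 starts on a Monday, so its 1st Wednesday is December 3, 2025 (2 days in).
That is not after December 25, 2025, so look at January 2026.
January 2026 starts on a Thursday, so its 1st Wednesday is January 7, 2026 (6 days in).

January 7, 2026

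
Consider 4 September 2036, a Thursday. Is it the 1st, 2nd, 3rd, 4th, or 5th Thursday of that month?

Day 4 falls in week ⌈4/7⌉ of the month.
Days 1–7 hold the 1st Thursday, 8–14 the 2nd, 15–21 the 3rd, 22–28 the 4th, 29–31 the 5th.
4 is in the range for the 1st.

1st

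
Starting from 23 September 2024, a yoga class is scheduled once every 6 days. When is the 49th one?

8 July 2025

The 49th occurrence is 48 intervals after the first: 48 × 6 = 288 days after 23 September 2024.
September has 30 days — 7 days to the end of September leaves 281.
October has 31 days (250 left).
November has 30 days (220 left).
December has 31 days (189 left).
January has 31 days (158 left).
February has 28 days (130 left).
March has 31 days (99 left).
April has 30 days (69 left).
May has 31 days (38 left).
June has 30 days (8 left).
8 days into July → 8 July 2025.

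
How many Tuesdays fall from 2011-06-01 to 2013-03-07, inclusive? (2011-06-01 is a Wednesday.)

92

2011-06-01 is a Wednesday; the first Tuesday on or after it is 2011-06-07 (6 days later).
From 2011-06-07 to 2013-03-07: 207 + 366 + 66 = 639 days (rest of 2011, 2012, to 2013-03-07 in 2013).
639 ÷ 7 = 91 full weeks with remainder 2, so 91 more Tuesdays after the first → 92.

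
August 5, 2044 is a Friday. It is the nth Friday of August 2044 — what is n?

1st

Day 5 falls in week ⌈5/7⌉ of the month.
Days 1–7 hold the 1st Friday, 8–14 the 2nd, 15–21 the 3rd, 22–28 the 4th, 29–31 the 5th.
5 is in the range for the 1st.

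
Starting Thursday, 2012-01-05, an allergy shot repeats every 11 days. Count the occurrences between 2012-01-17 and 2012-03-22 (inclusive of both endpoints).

6

Occurrences land 11·i days after 2012-01-05 for i = 0, 1, 2, …
2012-01-17 is 12 days after the start; 12 ÷ 11 = 1 remainder 1; since the remainder is 1, round up to i = 2. First occurrence in the window: #3 on 2012-01-27 (2×11 = 22 days in).
2012-03-22 is 77 days after the start; 77 ÷ 11 = 7 remainder 0. Last occurrence in the window: #8 on 2012-03-22.
Occurrences #3 through #8: 6 in total.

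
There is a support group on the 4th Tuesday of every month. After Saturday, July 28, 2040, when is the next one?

August 28, 2040

July 2040 starts on a Sunday; its first Tuesday is the 3rd, so the 4th Tuesday is the 24th — July 24, 2040.
That is not after July 28, 2040, so look at August 2040.
August 2040 starts on a Wednesday; its first Tuesday is the 7th, so the 4th Tuesday is the 28th — August 28, 2040.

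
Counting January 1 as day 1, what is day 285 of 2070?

January has 31 days (285 − 31 = 254 remain).
February has 28 days (254 − 28 = 226 remain).
March has 31 days (226 − 31 = 195 remain).
April has 30 days (195 − 30 = 165 remain).
May has 31 days (165 − 31 = 134 remain).
June has 30 days (134 − 30 = 104 remain).
July has 31 days (104 − 31 = 73 remain).
August has 31 days (73 − 31 = 42 remain).
September has 30 days (42 − 30 = 12 remain).
12 into October → October 12.

2070-10-12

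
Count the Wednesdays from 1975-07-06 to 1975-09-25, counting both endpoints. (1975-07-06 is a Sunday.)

12

1975-07-06 is a Sunday; the first Wednesday on or after it is 1975-07-09 (3 days later).
From 1975-07-09 to 1975-09-25: 22 + 31 + 25 = 78 days (rest of July, August, September).
78 ÷ 7 = 11 full weeks with remainder 1, so 11 more Wednesdays after the first → 12.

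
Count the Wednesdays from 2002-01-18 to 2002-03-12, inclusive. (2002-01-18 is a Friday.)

2002-01-18 is a Friday; the first Wednesday on or after it is 2002-01-23 (5 days later).
From 2002-01-23 to 2002-03-12: 8 + 28 + 12 = 48 days (rest of January, February, March).
48 ÷ 7 = 6 full weeks with remainder 6, so 6 more Wednesdays after the first → 7.

7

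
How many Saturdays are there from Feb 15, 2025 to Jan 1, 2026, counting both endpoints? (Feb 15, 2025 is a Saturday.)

46

Feb 15, 2025 is a Saturday; the first Saturday on or after it is Feb 15, 2025.
From Feb 15, 2025 to Jan 1, 2026: 319 + 1 = 320 days (rest of 2025, to Jan 1, 2026 in 2026).
320 ÷ 7 = 45 full weeks with remainder 5, so 45 more Saturdays after the first → 46.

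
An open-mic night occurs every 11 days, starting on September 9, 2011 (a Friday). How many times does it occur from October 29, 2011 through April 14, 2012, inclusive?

Occurrences land 11·i days after September 9, 2011 for i = 0, 1, 2, …
October 29, 2011 is 50 days after the start; 50 ÷ 11 = 4 remainder 6; since the remainder is 6, round up to i = 5. First occurrence in the window: #6 on November 3, 2011 (5×11 = 55 days in).
April 14, 2012 is 218 days after the start; 218 ÷ 11 = 19 remainder 9. Last occurrence in the window: #20 on April 5, 2012.
Occurrences #6 through #20: 15 in total.

15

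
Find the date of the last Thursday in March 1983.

1983-03-31

March 1983 begins on a Tuesday, so the first Thursday is March 3 (2 days later).
March 1983 has 31 days. Adding weeks: 3, 10, 17, 24, 31 — the last one ≤ 31 is the 31st.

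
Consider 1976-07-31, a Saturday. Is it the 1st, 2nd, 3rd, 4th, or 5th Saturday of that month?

5th

Day 31 falls in week ⌈31/7⌉ of the month.
Days 1–7 hold the 1st Saturday, 8–14 the 2nd, 15–21 the 3rd, 22–28 the 4th, 29–31 the 5th.
31 is in the range for the 5th.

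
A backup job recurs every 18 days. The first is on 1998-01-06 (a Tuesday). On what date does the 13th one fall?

The 13th occurrence is 12 intervals after the first: 12 × 18 = 216 days after 1998-01-06.
January has 31 days — 25 days to the end of January leaves 191.
February has 28 days (163 left).
March has 31 days (132 left).
April has 30 days (102 left).
May has 31 days (71 left).
June has 30 days (41 left).
July has 31 days (10 left).
10 days into August → 1998-08-10.

1998-08-10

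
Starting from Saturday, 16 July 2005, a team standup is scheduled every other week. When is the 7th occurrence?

8 October 2005

The 7th occurrence is 6 intervals after the first: 6 × 14 = 84 days after 16 July 2005.
July has 31 days — 15 days to the end of July leaves 69.
August has 31 days (38 left).
September has 30 days (8 left).
8 days into October → 8 October 2005.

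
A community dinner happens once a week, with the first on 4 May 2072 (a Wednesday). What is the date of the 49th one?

5 April 2073

The 49th occurrence is 48 intervals after the first: 48 × 7 = 336 days after 4 May 2072.
May has 31 days — 27 days to the end of May leaves 309.
June has 30 days (279 left).
July has 31 days (248 left).
August has 31 days (217 left).
September has 30 days (187 left).
October has 31 days (156 left).
November has 30 days (126 left).
December has 31 days (95 left).
January has 31 days (64 left).
February has 28 days (36 left).
March has 31 days (5 left).
5 days into April → 5 April 2073.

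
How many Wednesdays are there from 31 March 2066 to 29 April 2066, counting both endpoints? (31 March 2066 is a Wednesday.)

31 March 2066 is a Wednesday; the first Wednesday on or after it is 31 March 2066.
From 31 March 2066 to 29 April 2066: 0 + 29 = 29 days (rest of March, April).
29 ÷ 7 = 4 full weeks with remainder 1, so 4 more Wednesdays after the first → 5.

5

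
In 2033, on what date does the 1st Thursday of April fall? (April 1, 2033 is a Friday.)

April 2033 begins on a Friday, so the first Thursday is April 7 (6 days later).

April 7, 2033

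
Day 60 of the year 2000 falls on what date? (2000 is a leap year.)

January has 31 days (60 − 31 = 29 remain).
29 into February → February 29.

2000-02-29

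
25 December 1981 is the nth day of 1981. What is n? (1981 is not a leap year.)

Days in months before December: 31 + 28 + 31 + 30 + 31 + 30 + 31 + 31 + 30 + 31 + 30 = 334.
Plus 25 days into December → day 359.

359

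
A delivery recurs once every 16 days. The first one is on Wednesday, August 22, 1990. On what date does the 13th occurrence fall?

The 13th occurrence is 12 intervals after the first: 12 × 16 = 192 days after August 22, 1990.
August has 31 days — 9 days to the end of August leaves 183.
September has 30 days (153 left).
October has 31 days (122 left).
November has 30 days (92 left).
December has 31 days (61 left).
January has 31 days (30 left).
February has 28 days (2 left).
2 days into March → March 2, 1991.

March 2, 1991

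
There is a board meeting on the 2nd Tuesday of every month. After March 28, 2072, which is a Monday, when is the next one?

March 2072 starts on a Tuesday; its first Tuesday is the 1st, so the 2nd Tuesday is the 8th — March 8, 2072.
That is not after March 28, 2072, so look at April 2072.
April 2072 starts on a Friday; its first Tuesday is the 5th, so the 2nd Tuesday is the 12th — April 12, 2072.

April 12, 2072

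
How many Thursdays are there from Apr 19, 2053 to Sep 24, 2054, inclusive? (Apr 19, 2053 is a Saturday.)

Apr 19, 2053 is a Saturday; the first Thursday on or after it is Apr 24, 2053 (5 days later).
From Apr 24, 2053 to Sep 24, 2054: 251 + 267 = 518 days (rest of 2053, to Sep 24, 2054 in 2054).
518 ÷ 7 = 74 full weeks with remainder 0, so 74 more Thursdays after the first → 75.

75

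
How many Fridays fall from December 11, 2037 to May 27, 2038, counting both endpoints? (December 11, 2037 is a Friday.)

December 11, 2037 is a Friday; the first Friday on or after it is December 11, 2037.
From December 11, 2037 to May 27, 2038: 20 + 31 + 28 + 31 + 30 + 27 = 167 days (rest of December, January, February, March, April, May).
167 ÷ 7 = 23 full weeks with remainder 6, so 23 more Fridays after the first → 24.

24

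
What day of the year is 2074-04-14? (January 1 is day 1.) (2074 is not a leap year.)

104

Days in months before April: 31 + 28 + 31 = 90.
Plus 14 days into April → day 104.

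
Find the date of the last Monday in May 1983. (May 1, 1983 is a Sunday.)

May 1983 begins on a Sunday, so the first Monday is May 2 (1 day later).
May 1983 has 31 days. Adding weeks: 2, 9, 16, 23, 30 — the last one ≤ 31 is the 30th.

30 May 1983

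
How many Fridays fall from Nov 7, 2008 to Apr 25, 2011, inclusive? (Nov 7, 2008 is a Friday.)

129

Nov 7, 2008 is a Friday; the first Friday on or after it is Nov 7, 2008.
From Nov 7, 2008 to Apr 25, 2011: 54 + 365 + 365 + 115 = 899 days (rest of 2008, 2009, 2010, to Apr 25, 2011 in 2011).
899 ÷ 7 = 128 full weeks with remainder 3, so 128 more Fridays after the first → 129.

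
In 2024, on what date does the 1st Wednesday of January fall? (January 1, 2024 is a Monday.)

2024-01-03

January 2024 begins on a Monday, so the first Wednesday is January 3 (2 days later).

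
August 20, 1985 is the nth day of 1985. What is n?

Days in months before August: 31 + 28 + 31 + 30 + 31 + 30 + 31 = 212.
Plus 20 days into August → day 232.

232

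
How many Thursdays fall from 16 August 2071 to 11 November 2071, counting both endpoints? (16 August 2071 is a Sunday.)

12

16 August 2071 is a Sunday; the first Thursday on or after it is 20 August 2071 (4 days later).
From 20 August 2071 to 11 November 2071: 11 + 30 + 31 + 11 = 83 days (rest of August, September, October, November).
83 ÷ 7 = 11 full weeks with remainder 6, so 11 more Thursdays after the first → 12.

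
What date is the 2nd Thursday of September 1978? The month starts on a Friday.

1978-09-14

September 1978 begins on a Friday, so the first Thursday is September 7 (6 days later).
The 2nd Thursday is 1 weeks later: 7 + 7 = 14.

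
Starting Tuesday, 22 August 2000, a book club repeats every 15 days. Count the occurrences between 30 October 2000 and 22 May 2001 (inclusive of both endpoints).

14

Occurrences land 15·i days after 22 August 2000 for i = 0, 1, 2, …
30 October 2000 is 69 days after the start; 69 ÷ 15 = 4 remainder 9; since the remainder is 9, round up to i = 5. First occurrence in the window: #6 on 5 November 2000 (5×15 = 75 days in).
22 May 2001 is 273 days after the start; 273 ÷ 15 = 18 remainder 3. Last occurrence in the window: #19 on 19 May 2001.
Occurrences #6 through #19: 14 in total.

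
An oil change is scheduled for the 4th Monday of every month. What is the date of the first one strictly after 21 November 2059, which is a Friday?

November 2059 starts on a Saturday; its first Monday is the 3rd, so the 4th Monday is the 24th — 24 November 2059.
24 November 2059 is after 21 November 2059, so that is the next one.

24 November 2059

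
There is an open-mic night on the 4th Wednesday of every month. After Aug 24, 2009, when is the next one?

Aug 2009 starts on a Saturday; its first Wednesday is the 5th, so the 4th Wednesday is the 26th — Aug 26, 2009.
Aug 26, 2009 is after Aug 24, 2009, so that is the next one.

Aug 26, 2009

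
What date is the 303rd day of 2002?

2002-10-30

January has 31 days (303 − 31 = 272 remain).
February has 28 days (272 − 28 = 244 remain).
March has 31 days (244 − 31 = 213 remain).
April has 30 days (213 − 30 = 183 remain).
May has 31 days (183 − 31 = 152 remain).
June has 30 days (152 − 30 = 122 remain).
July has 31 days (122 − 31 = 91 remain).
August has 31 days (91 − 31 = 60 remain).
September has 30 days (60 − 30 = 30 remain).
30 into October → October 30.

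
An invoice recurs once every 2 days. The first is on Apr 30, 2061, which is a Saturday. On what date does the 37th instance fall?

The 37th occurrence is 36 intervals after the first: 36 × 2 = 72 days after Apr 30, 2061.
Apr has 30 days — 0 days to the end of Apr leaves 72.
May has 31 days (41 left).
Jun has 30 days (11 left).
11 days into Jul → Jul 11, 2061.

Jul 11, 2061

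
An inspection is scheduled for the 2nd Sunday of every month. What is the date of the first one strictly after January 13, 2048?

January 2048 starts on a Wednesday; its first Sunday is the 5th, so the 2nd Sunday is the 12th — January 12, 2048.
That is not after January 13, 2048, so look at February 2048.
February 2048 starts on a Saturday; its first Sunday is the 2nd, so the 2nd Sunday is the 9th — February 9, 2048.

February 9, 2048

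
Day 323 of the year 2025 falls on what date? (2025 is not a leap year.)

January has 31 days (323 − 31 = 292 remain).
February has 28 days (292 − 28 = 264 remain).
March has 31 days (264 − 31 = 233 remain).
April has 30 days (233 − 30 = 203 remain).
May has 31 days (203 − 31 = 172 remain).
June has 30 days (172 − 30 = 142 remain).
July has 31 days (142 − 31 = 111 remain).
August has 31 days (111 − 31 = 80 remain).
September has 30 days (80 − 30 = 50 remain).
October has 31 days (50 − 31 = 19 remain).
19 into November → November 19.

2025-11-19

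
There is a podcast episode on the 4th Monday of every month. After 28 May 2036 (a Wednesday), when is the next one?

May 2036 starts on a Thursday; its first Monday is the 5th, so the 4th Monday is the 26th — 26 May 2036.
That is not after 28 May 2036, so look at June 2036.
June 2036 starts on a Sunday; its first Monday is the 2nd, so the 4th Monday is the 23rd — 23 June 2036.

23 June 2036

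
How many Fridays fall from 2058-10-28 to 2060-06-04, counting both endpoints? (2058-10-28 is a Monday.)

84

2058-10-28 is a Monday; the first Friday on or after it is 2058-11-01 (4 days later).
From 2058-11-01 to 2060-06-04: 60 + 365 + 156 = 581 days (rest of 2058, 2059, to 2060-06-04 in 2060).
581 ÷ 7 = 83 full weeks with remainder 0, so 83 more Fridays after the first → 84.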